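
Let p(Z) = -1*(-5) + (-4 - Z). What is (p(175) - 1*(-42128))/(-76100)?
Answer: -20977/38050 ≈ -0.55130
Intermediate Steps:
p(Z) = 1 - Z (p(Z) = 5 + (-4 - Z) = 1 - Z)
(p(175) - 1*(-42128))/(-76100) = ((1 - 1*175) - 1*(-42128))/(-76100) = ((1 - 175) + 42128)*(-1/76100) = (-174 + 42128)*(-1/76100) = 41954*(-1/76100) = -20977/38050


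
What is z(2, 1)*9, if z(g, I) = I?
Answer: 9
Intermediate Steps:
z(2, 1)*9 = 1*9 = 9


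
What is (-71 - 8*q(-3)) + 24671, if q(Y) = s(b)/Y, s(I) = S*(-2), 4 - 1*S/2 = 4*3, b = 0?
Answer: 74056/3 ≈ 24685.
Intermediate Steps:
S = -16 (S = 8 - 8*3 = 8 - 2*12 = 8 - 24 = -16)
s(I) = 32 (s(I) = -16*(-2) = 32)
q(Y) = 32/Y
(-71 - 8*q(-3)) + 24671 = (-71 - 256/(-3)) + 24671 = (-71 - 256*(-1)/3) + 24671 = (-71 - 8*(-32/3)) + 24671 = (-71 + 256/3) + 24671 = 43/3 + 24671 = 74056/3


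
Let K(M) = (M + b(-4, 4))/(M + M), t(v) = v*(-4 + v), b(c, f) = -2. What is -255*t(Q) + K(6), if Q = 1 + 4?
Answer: -3824/3 ≈ -1274.7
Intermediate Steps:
Q = 5
K(M) = (-2 + M)/(2*M) (K(M) = (M - 2)/(M + M) = (-2 + M)/((2*M)) = (-2 + M)*(1/(2*M)) = (-2 + M)/(2*M))
-255*t(Q) + K(6) = -1275*(-4 + 5) + (1/2)*(-2 + 6)/6 = -1275 + (1/2)*(1/6)*4 = -255*5 + 1/3 = -1275 + 1/3 = -3824/3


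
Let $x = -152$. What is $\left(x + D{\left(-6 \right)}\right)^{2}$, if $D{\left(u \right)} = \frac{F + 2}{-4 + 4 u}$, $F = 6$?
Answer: $\frac{1136356}{49} \approx 23191.0$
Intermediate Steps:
$D{\left(u \right)} = \frac{8}{-4 + 4 u}$ ($D{\left(u \right)} = \frac{6 + 2}{-4 + 4 u} = \frac{8}{-4 + 4 u}$)
$\left(x + D{\left(-6 \right)}\right)^{2} = \left(-152 + \frac{2}{-1 - 6}\right)^{2} = \left(-152 + \frac{2}{-7}\right)^{2} = \left(-152 + 2 \left(- \frac{1}{7}\right)\right)^{2} = \left(-152 - \frac{2}{7}\right)^{2} = \left(- \frac{1066}{7}\right)^{2} = \frac{1136356}{49}$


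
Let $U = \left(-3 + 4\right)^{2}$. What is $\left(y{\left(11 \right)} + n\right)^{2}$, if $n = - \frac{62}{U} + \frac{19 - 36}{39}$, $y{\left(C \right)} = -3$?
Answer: $\frac{6512704}{1521} \approx 4281.9$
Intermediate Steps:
$U = 1$ ($U = 1^{2} = 1$)
$n = - \frac{2435}{39}$ ($n = - \frac{62}{1} + \frac{19 - 36}{39} = \left(-62\right) 1 + \left(19 - 36\right) \frac{1}{39} = -62 - \frac{17}{39} = - \frac{2435}{39} \approx -62.436$)
$\left(y{\left(11 \right)} + n\right)^{2} = \left(-3 - \frac{2435}{39}\right)^{2} = \left(- \frac{2552}{39}\right)^{2} = \frac{6512704}{1521}$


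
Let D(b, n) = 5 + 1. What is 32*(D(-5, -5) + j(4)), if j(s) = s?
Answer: 320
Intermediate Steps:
D(b, n) = 6
32*(D(-5, -5) + j(4)) = 32*(6 + 4) = 32*10 = 320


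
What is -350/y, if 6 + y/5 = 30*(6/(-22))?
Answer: 385/78 ≈ 4.9359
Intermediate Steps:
y = -780/11 (y = -30 + 5*(30*(6/(-22))) = -30 + 5*(30*(6*(-1/22))) = -30 + 5*(30*(-3/11)) = -30 + 5*(-90/11) = -30 - 450/11 = -780/11 ≈ -70.909)
-350/y = -350/(-780/11) = -350*(-11/780) = 385/78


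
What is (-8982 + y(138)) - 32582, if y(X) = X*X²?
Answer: 2586508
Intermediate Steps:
y(X) = X³
(-8982 + y(138)) - 32582 = (-8982 + 138³) - 32582 = (-8982 + 2628072) - 32582 = 2619090 - 32582 = 2586508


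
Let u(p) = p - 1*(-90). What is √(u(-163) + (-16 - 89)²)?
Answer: 74*√2 ≈ 104.65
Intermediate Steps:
u(p) = 90 + p (u(p) = p + 90 = 90 + p)
√(u(-163) + (-16 - 89)²) = √((90 - 163) + (-16 - 89)²) = √(-73 + (-105)²) = √(-73 + 11025) = √10952 = 74*√2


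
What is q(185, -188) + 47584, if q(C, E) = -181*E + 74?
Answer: 81686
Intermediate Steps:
q(C, E) = 74 - 181*E
q(185, -188) + 47584 = (74 - 181*(-188)) + 47584 = (74 + 34028) + 47584 = 34102 + 47584 = 81686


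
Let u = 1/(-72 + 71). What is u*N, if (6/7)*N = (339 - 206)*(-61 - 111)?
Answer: 80066/3 ≈ 26689.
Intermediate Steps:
u = -1 (u = 1/(-1) = -1)
N = -80066/3 (N = 7*((339 - 206)*(-61 - 111))/6 = 7*(133*(-172))/6 = (7/6)*(-22876) = -80066/3 ≈ -26689.)
u*N = -1*(-80066/3) = 80066/3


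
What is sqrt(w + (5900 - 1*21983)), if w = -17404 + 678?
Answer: I*sqrt(32809) ≈ 181.13*I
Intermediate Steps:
w = -16726
sqrt(w + (5900 - 1*21983)) = sqrt(-16726 + (5900 - 1*21983)) = sqrt(-16726 + (5900 - 21983)) = sqrt(-16726 - 16083) = sqrt(-32809) = I*sqrt(32809)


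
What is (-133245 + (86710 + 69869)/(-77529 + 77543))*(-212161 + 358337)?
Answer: -124896501888/7 ≈ -1.7842e+10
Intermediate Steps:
(-133245 + (86710 + 69869)/(-77529 + 77543))*(-212161 + 358337) = (-133245 + 156579/14)*146176 = -1708851/14*146176 = -124896501888/7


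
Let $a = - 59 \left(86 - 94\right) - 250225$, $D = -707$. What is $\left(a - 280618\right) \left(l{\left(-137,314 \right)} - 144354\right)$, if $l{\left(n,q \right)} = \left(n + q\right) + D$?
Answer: $76842271964$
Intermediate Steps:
$l{\left(n,q \right)} = -707 + n + q$ ($l{\left(n,q \right)} = \left(n + q\right) - 707 = -707 + n + q$)
$a = -249753$ ($a = \left(-59\right) \left(-8\right) - 250225 = 472 - 250225 = -249753$)
$\left(a - 280618\right) \left(l{\left(-137,314 \right)} - 144354\right) = \left(-249753 - 280618\right) \left(\left(-707 - 137 + 314\right) - 144354\right) = - 530371 \left(-530 - 144354\right) = \left(-530371\right) \left(-144884\right) = 76842271964$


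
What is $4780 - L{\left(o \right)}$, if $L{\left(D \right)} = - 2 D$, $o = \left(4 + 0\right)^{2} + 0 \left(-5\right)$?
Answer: $4812$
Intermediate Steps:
$o = 16$ ($o = 4^{2} + 0 = 16 + 0 = 16$)
$4780 - L{\left(o \right)} = 4780 - \left(-2\right) 16 = 4780 - -32 = 4780 + 32 = 4812$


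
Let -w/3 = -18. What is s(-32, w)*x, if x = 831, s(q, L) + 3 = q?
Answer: -29085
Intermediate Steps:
w = 54 (w = -3*(-18) = 54)
s(q, L) = -3 + q
s(-32, w)*x = (-3 - 32)*831 = -35*831 = -29085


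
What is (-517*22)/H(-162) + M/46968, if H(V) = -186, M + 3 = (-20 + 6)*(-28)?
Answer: 29682577/485336 ≈ 61.159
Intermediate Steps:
M = 389 (M = -3 + (-20 + 6)*(-28) = -3 - 14*(-28) = -3 + 392 = 389)
(-517*22)/H(-162) + M/46968 = -517*22/(-186) + 389/46968 = -11374*(-1/186) + 389*(1/46968) = 5687/93 + 389/46968 = 29682577/485336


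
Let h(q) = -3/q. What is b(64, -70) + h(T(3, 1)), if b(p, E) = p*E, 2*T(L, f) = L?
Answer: -4482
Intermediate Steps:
T(L, f) = L/2
b(p, E) = E*p
b(64, -70) + h(T(3, 1)) = -70*64 - 3/((1/2)*3) = -4480 - 3/3/2 = -4480 - 3*2/3 = -4480 - 2 = -4482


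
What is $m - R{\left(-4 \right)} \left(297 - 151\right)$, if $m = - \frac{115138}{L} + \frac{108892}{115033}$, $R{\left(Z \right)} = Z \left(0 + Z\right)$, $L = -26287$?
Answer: $- \frac{7047658978698}{3023872471} \approx -2330.7$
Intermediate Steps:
$R{\left(Z \right)} = Z^{2}$ ($R{\left(Z \right)} = Z Z = Z^{2}$)
$m = \frac{16107113558}{3023872471}$ ($m = - \frac{115138}{-26287} + \frac{108892}{115033} = \left(-115138\right) \left(- \frac{1}{26287}\right) + 108892 \cdot \frac{1}{115033} = \frac{115138}{26287} + \frac{108892}{115033} = \frac{16107113558}{3023872471} \approx 5.3267$)
$m - R{\left(-4 \right)} \left(297 - 151\right) = \frac{16107113558}{3023872471} - \left(-4\right)^{2} \left(297 - 151\right) = \frac{16107113558}{3023872471} - 16 \cdot 146 = \frac{16107113558}{3023872471} - 2336 = - \frac{7047658978698}{3023872471}$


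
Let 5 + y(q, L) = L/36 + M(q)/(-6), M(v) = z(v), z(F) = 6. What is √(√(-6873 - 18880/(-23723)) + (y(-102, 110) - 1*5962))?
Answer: √(-120850408184002 + 854028*I*√3867544060177)/142338 ≈ 0.53667 + 77.235*I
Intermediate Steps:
M(v) = 6
y(q, L) = -6 + L/36 (y(q, L) = -5 + (L/36 + 6/(-6)) = -5 + (L*(1/36) + 6*(-⅙)) = -5 + (L/36 - 1) = -5 + (-1 + L/36) = -6 + L/36)
√(√(-6873 - 18880/(-23723)) + (y(-102, 110) - 1*5962)) = √(√(-6873 - 18880/(-23723)) + ((-6 + (1/36)*110) - 1*5962)) = √(√(-6873 - 18880*(-1/23723)) + ((-6 + 55/18) - 5962)) = √(√(-6873 + 18880/23723) + (-53/18 - 5962)) = √(√(-163029299/23723) - 107369/18) = √(I*√3867544060177/23723 - 107369/18) = √(-107369/18 + I*√3867544060177/23723)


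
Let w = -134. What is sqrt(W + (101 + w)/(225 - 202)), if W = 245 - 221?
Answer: sqrt(11937)/23 ≈ 4.7503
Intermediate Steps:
W = 24
sqrt(W + (101 + w)/(225 - 202)) = sqrt(24 + (101 - 134)/(225 - 202)) = sqrt(24 - 33/23) = sqrt(519/23) = sqrt(11937)/23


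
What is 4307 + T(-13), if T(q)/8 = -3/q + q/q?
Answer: 56119/13 ≈ 4316.8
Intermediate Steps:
T(q) = 8 - 24/q (T(q) = 8*(-3/q + q/q) = 8*(-3/q + 1) = 8*(1 - 3/q) = 8 - 24/q)
4307 + T(-13) = 4307 + (8 - 24/(-13)) = 4307 + (8 - 24*(-1/13)) = 4307 + (8 + 24/13) = 4307 + 128/13 = 56119/13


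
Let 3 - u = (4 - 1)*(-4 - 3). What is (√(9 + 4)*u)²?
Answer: 7488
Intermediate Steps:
u = 24 (u = 3 - (4 - 1)*(-4 - 3) = 3 - 3*(-7) = 3 - 1*(-21) = 3 + 21 = 24)
(√(9 + 4)*u)² = (√(9 + 4)*24)² = (√13*24)² = (24*√13)² = 7488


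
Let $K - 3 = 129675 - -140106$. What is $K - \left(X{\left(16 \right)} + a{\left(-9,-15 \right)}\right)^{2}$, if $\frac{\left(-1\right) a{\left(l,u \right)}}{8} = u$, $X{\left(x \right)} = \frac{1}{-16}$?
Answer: $\frac{65382143}{256} \approx 2.554 \cdot 10^{5}$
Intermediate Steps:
$X{\left(x \right)} = - \frac{1}{16}$
$K = 269784$ ($K = 3 + \left(129675 - -140106\right) = 3 + \left(129675 + 140106\right) = 3 + 269781 = 269784$)
$a{\left(l,u \right)} = - 8 u$
$K - \left(X{\left(16 \right)} + a{\left(-9,-15 \right)}\right)^{2} = 269784 - \left(- \frac{1}{16} - -120\right)^{2} = 269784 - \left(- \frac{1}{16} + 120\right)^{2} = 269784 - \left(\frac{1919}{16}\right)^{2} = 269784 - \frac{3682561}{256} = \frac{65382143}{256}$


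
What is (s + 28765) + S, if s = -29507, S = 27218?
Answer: 26476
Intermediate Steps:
(s + 28765) + S = (-29507 + 28765) + 27218 = -742 + 27218 = 26476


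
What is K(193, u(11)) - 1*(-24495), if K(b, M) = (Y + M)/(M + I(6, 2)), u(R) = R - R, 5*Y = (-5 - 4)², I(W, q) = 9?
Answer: 122484/5 ≈ 24497.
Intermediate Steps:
Y = 81/5 (Y = (-5 - 4)²/5 = (⅕)*(-9)² = (⅕)*81 = 81/5 ≈ 16.200)
u(R) = 0
K(b, M) = (81/5 + M)/(9 + M) (K(b, M) = (81/5 + M)/(M + 9) = (81/5 + M)/(9 + M))
K(193, u(11)) - 1*(-24495) = (81/5 + 0)/(9 + 0) - 1*(-24495) = (81/5)/9 + 24495 = (⅑)*(81/5) + 24495 = 9/5 + 24495 = 122484/5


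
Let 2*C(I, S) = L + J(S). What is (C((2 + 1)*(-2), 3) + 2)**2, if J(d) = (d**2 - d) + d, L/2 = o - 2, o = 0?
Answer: 81/4 ≈ 20.250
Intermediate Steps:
L = -4 (L = 2*(0 - 2) = 2*(-2) = -4)
J(d) = d**2
C(I, S) = -2 + S**2/2 (C(I, S) = (-4 + S**2)/2 = -2 + S**2/2)
(C((2 + 1)*(-2), 3) + 2)**2 = ((-2 + (1/2)*3**2) + 2)**2 = ((-2 + (1/2)*9) + 2)**2 = ((-2 + 9/2) + 2)**2 = (5/2 + 2)**2 = (9/2)**2 = 81/4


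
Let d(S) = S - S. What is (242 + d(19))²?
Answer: 58564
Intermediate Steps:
d(S) = 0
(242 + d(19))² = (242 + 0)² = 242² = 58564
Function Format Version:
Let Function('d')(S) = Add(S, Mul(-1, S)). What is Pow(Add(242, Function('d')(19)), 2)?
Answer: 58564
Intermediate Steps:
Function('d')(S) = 0
Pow(Add(242, Function('d')(19)), 2) = Pow(Add(242, 0), 2) = Pow(242, 2) = 58564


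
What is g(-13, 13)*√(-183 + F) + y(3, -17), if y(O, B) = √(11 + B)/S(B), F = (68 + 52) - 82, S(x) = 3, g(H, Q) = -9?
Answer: I*(√6 - 27*√145)/3 ≈ -107.56*I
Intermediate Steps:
F = 38 (F = 120 - 82 = 38)
y(O, B) = √(11 + B)/3
g(-13, 13)*√(-183 + F) + y(3, -17) = -9*√(-183 + 38) + √(11 - 17)/3 = -9*I*√145 + √(-6)/3 = -9*I*√145 + (I*√6)/3 = -9*I*√145 + I*√6/3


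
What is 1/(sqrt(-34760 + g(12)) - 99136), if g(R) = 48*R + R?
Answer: -24784/2456995167 - I*sqrt(8543)/4913990334 ≈ -1.0087e-5 - 1.8809e-8*I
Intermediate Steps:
g(R) = 49*R
1/(sqrt(-34760 + g(12)) - 99136) = 1/(sqrt(-34760 + 49*12) - 99136) = 1/(sqrt(-34760 + 588) - 99136) = 1/(sqrt(-34172) - 99136) = 1/(2*I*sqrt(8543) - 99136) = 1/(-99136 + 2*I*sqrt(8543))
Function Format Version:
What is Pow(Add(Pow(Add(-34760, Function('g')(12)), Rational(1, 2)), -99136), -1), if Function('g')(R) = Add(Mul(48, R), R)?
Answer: Add(Rational(-24784, 2456995167), Mul(Rational(-1, 4913990334), I, Pow(8543, Rational(1, 2)))) ≈ Add(-1.0087e-5, Mul(-1.8809e-8, I))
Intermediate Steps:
Function('g')(R) = Mul(49, R)
Pow(Add(Pow(Add(-34760, Function('g')(12)), Rational(1, 2)), -99136), -1) = Pow(Add(Pow(Add(-34760, Mul(49, 12)), Rational(1, 2)), -99136), -1) = Pow(Add(Pow(Add(-34760, 588), Rational(1, 2)), -99136), -1) = Pow(Add(Pow(-34172, Rational(1, 2)), -99136), -1) = Pow(Add(Mul(2, I, Pow(8543, Rational(1, 2))), -99136), -1) = Pow(Add(-99136, Mul(2, I, Pow(8543, Rational(1, 2)))), -1)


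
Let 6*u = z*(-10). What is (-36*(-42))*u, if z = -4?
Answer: 10080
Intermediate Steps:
u = 20/3 (u = (-4*(-10))/6 = (1/6)*40 = 20/3 ≈ 6.6667)
(-36*(-42))*u = -36*(-42)*(20/3) = 1512*(20/3) = 10080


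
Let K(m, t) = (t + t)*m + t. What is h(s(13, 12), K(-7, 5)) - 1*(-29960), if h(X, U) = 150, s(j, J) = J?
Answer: 30110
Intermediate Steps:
K(m, t) = t + 2*m*t (K(m, t) = (2*t)*m + t = 2*m*t + t = t + 2*m*t)
h(s(13, 12), K(-7, 5)) - 1*(-29960) = 150 - 1*(-29960) = 150 + 29960 = 30110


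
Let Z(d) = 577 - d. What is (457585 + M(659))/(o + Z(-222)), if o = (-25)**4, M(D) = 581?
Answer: 229083/195712 ≈ 1.1705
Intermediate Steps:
o = 390625
(457585 + M(659))/(o + Z(-222)) = (457585 + 581)/(390625 + (577 - 1*(-222))) = 458166/(390625 + (577 + 222)) = 458166/(390625 + 799) = 458166/391424 = 458166*(1/391424) = 229083/195712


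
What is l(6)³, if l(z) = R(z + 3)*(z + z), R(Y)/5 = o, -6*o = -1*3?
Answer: 27000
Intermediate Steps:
o = ½ (o = -(-1)*3/6 = -⅙*(-3) = ½ ≈ 0.50000)
R(Y) = 5/2 (R(Y) = 5*(½) = 5/2)
l(z) = 5*z (l(z) = 5*(z + z)/2 = 5*(2*z)/2 = 5*z)
l(6)³ = (5*6)³ = 30³ = 27000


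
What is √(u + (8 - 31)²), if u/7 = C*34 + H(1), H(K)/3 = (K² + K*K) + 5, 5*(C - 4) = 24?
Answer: 2*√17315/5 ≈ 52.635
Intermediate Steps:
C = 44/5 (C = 4 + (⅕)*24 = 4 + 24/5 = 44/5 ≈ 8.8000)
H(K) = 15 + 6*K² (H(K) = 3*((K² + K*K) + 5) = 3*((K² + K²) + 5) = 3*(2*K² + 5) = 3*(5 + 2*K²) = 15 + 6*K²)
u = 11207/5 (u = 7*((44/5)*34 + (15 + 6*1²)) = 7*(1496/5 + (15 + 6*1)) = 7*(1496/5 + (15 + 6)) = 7*(1496/5 + 21) = 7*(1601/5) = 11207/5 ≈ 2241.4)
√(u + (8 - 31)²) = √(11207/5 + (8 - 31)²) = √(11207/5 + (-23)²) = √(11207/5 + 529) = √(13852/5) = 2*√17315/5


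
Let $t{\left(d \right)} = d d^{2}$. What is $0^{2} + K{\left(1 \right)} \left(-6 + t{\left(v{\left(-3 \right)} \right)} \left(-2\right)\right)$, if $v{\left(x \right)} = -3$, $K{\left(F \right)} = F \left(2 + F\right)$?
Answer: $144$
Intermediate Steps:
$t{\left(d \right)} = d^{3}$
$0^{2} + K{\left(1 \right)} \left(-6 + t{\left(v{\left(-3 \right)} \right)} \left(-2\right)\right) = 0^{2} + 1 \left(2 + 1\right) \left(-6 + \left(-3\right)^{3} \left(-2\right)\right) = 0 + 1 \cdot 3 \left(-6 - -54\right) = 0 + 3 \left(-6 + 54\right) = 0 + 3 \cdot 48 = 0 + 144 = 144$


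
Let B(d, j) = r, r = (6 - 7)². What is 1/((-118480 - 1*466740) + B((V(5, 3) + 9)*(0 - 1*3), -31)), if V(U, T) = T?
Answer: -1/585219 ≈ -1.7088e-6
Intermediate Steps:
r = 1 (r = (-1)² = 1)
B(d, j) = 1
1/((-118480 - 1*466740) + B((V(5, 3) + 9)*(0 - 1*3), -31)) = 1/((-118480 - 1*466740) + 1) = 1/((-118480 - 466740) + 1) = 1/(-585220 + 1) = 1/(-585219) = -1/585219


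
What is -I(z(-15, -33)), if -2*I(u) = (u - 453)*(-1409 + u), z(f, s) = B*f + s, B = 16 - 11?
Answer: 851037/2 ≈ 4.2552e+5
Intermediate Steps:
B = 5
z(f, s) = s + 5*f (z(f, s) = 5*f + s = s + 5*f)
I(u) = -(-1409 + u)*(-453 + u)/2 (I(u) = -(u - 453)*(-1409 + u)/2 = -(-453 + u)*(-1409 + u)/2 = -(-1409 + u)*(-453 + u)/2)
-I(z(-15, -33)) = -(-638277/2 + 931*(-33 + 5*(-15)) - (-33 + 5*(-15))²/2) = -(-638277/2 + 931*(-33 - 75) - (-33 - 75)²/2) = -(-638277/2 + 931*(-108) - ½*(-108)²) = -(-638277/2 - 100548 - ½*11664) = -(-638277/2 - 100548 - 5832) = -1*(-851037/2) = 851037/2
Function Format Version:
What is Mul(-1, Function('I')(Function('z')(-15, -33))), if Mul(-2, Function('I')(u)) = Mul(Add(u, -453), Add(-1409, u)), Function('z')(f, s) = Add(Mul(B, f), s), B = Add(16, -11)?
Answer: Rational(851037, 2) ≈ 4.2552e+5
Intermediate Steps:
B = 5
Function('z')(f, s) = Add(s, Mul(5, f)) (Function('z')(f, s) = Add(Mul(5, f), s) = Add(s, Mul(5, f)))
Function('I')(u) = Mul(Rational(-1, 2), Add(-1409, u), Add(-453, u)) (Function('I')(u) = Mul(Rational(-1, 2), Mul(Add(u, -453), Add(-1409, u))) = Mul(Rational(-1, 2), Mul(Add(-453, u), Add(-1409, u))) = Mul(Rational(-1, 2), Mul(Add(-1409, u), Add(-453, u))) = Mul(Rational(-1, 2), Add(-1409, u), Add(-453, u)))
Mul(-1, Function('I')(Function('z')(-15, -33))) = Mul(-1, Add(Rational(-638277, 2), Mul(931, Add(-33, Mul(5, -15))), Mul(Rational(-1, 2), Pow(Add(-33, Mul(5, -15)), 2)))) = Mul(-1, Add(Rational(-638277, 2), Mul(931, Add(-33, -75)), Mul(Rational(-1, 2), Pow(Add(-33, -75), 2)))) = Mul(-1, Add(Rational(-638277, 2), Mul(931, -108), Mul(Rational(-1, 2), Pow(-108, 2)))) = Mul(-1, Add(Rational(-638277, 2), -100548, Mul(Rational(-1, 2), 11664))) = Mul(-1, Add(Rational(-638277, 2), -100548, -5832)) = Mul(-1, Rational(-851037, 2)) = Rational(851037, 2)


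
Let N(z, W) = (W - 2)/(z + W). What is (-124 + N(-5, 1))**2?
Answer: 245025/16 ≈ 15314.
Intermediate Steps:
N(z, W) = (-2 + W)/(W + z)
(-124 + N(-5, 1))**2 = (-124 + (-2 + 1)/(1 - 5))**2 = (-124 - 1/(-4))**2 = (-124 - 1/4*(-1))**2 = (-124 + 1/4)**2 = (-495/4)**2 = 245025/16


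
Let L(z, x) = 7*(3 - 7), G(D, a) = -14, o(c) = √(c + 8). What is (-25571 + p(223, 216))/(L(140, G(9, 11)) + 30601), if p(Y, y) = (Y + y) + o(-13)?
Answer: -25132/30573 + I*√5/30573 ≈ -0.82203 + 7.3139e-5*I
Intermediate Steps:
o(c) = √(8 + c)
L(z, x) = -28 (L(z, x) = 7*(-4) = -28)
p(Y, y) = Y + y + I*√5 (p(Y, y) = (Y + y) + √(8 - 13) = (Y + y) + √(-5) = (Y + y) + I*√5 = Y + y + I*√5)
(-25571 + p(223, 216))/(L(140, G(9, 11)) + 30601) = (-25571 + (223 + 216 + I*√5))/(-28 + 30601) = (-25571 + (439 + I*√5))/30573 = (-25132 + I*√5)*(1/30573) = -25132/30573 + I*√5/30573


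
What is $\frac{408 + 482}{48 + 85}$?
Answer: $\frac{890}{133} \approx 6.6917$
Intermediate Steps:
$\frac{408 + 482}{48 + 85} = \frac{890}{133}$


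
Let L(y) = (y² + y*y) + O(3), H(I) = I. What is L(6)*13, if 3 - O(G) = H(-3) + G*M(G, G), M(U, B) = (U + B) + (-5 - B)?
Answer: 1092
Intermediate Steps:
M(U, B) = -5 + U (M(U, B) = (B + U) + (-5 - B) = -5 + U)
O(G) = 6 - G*(-5 + G) (O(G) = 3 - (-3 + G*(-5 + G)) = 3 + (3 - G*(-5 + G)) = 6 - G*(-5 + G))
L(y) = 12 + 2*y² (L(y) = (y² + y*y) + (6 - 1*3*(-5 + 3)) = (y² + y²) + (6 - 1*3*(-2)) = 2*y² + (6 + 6) = 2*y² + 12 = 12 + 2*y²)
L(6)*13 = (12 + 2*6²)*13 = (12 + 2*36)*13 = (12 + 72)*13 = 84*13 = 1092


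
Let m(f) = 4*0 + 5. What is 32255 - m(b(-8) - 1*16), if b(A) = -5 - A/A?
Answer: 32250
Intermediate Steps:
b(A) = -6 (b(A) = -5 - 1*1 = -5 - 1 = -6)
m(f) = 5 (m(f) = 0 + 5 = 5)
32255 - m(b(-8) - 1*16) = 32255 - 1*5 = 32255 - 5 = 32250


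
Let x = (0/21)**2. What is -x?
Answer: 0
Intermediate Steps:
x = 0 (x = (0*(1/21))**2 = 0**2 = 0)
-x = -1*0 = 0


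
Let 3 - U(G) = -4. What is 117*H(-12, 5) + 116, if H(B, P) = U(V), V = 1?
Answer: 935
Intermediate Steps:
U(G) = 7 (U(G) = 3 - 1*(-4) = 3 + 4 = 7)
H(B, P) = 7
117*H(-12, 5) + 116 = 117*7 + 116 = 819 + 116 = 935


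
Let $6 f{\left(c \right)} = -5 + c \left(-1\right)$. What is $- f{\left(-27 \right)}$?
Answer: $- \frac{11}{3} \approx -3.6667$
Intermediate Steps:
$f{\left(c \right)} = - \frac{5}{6} - \frac{c}{6}$ ($f{\left(c \right)} = \frac{-5 + c \left(-1\right)}{6} = \frac{-5 - c}{6} = - \frac{5}{6} - \frac{c}{6}$)
$- f{\left(-27 \right)} = - (- \frac{5}{6} - - \frac{9}{2}) = - (- \frac{5}{6} + \frac{9}{2}) = \left(-1\right) \frac{11}{3} = - \frac{11}{3}$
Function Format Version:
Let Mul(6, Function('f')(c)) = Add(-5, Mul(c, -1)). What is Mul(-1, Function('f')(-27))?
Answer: Rational(-11, 3) ≈ -3.6667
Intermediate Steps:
Function('f')(c) = Add(Rational(-5, 6), Mul(Rational(-1, 6), c)) (Function('f')(c) = Mul(Rational(1, 6), Add(-5, Mul(c, -1))) = Mul(Rational(1, 6), Add(-5, Mul(-1, c))) = Add(Rational(-5, 6), Mul(Rational(-1, 6), c)))
Mul(-1, Function('f')(-27)) = Mul(-1, Add(Rational(-5, 6), Mul(Rational(-1, 6), -27))) = Mul(-1, Add(Rational(-5, 6), Rational(9, 2))) = Mul(-1, Rational(11, 3)) = Rational(-11, 3)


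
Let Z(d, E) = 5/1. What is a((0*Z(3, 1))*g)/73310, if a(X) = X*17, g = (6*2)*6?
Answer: 0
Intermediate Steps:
Z(d, E) = 5 (Z(d, E) = 5*1 = 5)
g = 72 (g = 12*6 = 72)
a(X) = 17*X
a((0*Z(3, 1))*g)/73310 = (17*((0*5)*72))/73310 = (17*(0*72))*(1/73310) = (17*0)*(1/73310) = 0*(1/73310) = 0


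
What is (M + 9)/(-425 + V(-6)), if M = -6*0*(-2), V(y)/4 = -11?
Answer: -9/469 ≈ -0.019190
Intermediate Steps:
V(y) = -44 (V(y) = 4*(-11) = -44)
M = 0 (M = 0*(-2) = 0)
(M + 9)/(-425 + V(-6)) = (0 + 9)/(-425 - 44) = 9/(-469) = 9*(-1/469) = -9/469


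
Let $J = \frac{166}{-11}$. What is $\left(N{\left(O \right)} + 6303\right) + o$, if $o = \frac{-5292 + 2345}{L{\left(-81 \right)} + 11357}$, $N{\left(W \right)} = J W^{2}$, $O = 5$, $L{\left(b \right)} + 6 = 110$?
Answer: $\frac{747029946}{126071} \approx 5925.5$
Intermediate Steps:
$L{\left(b \right)} = 104$ ($L{\left(b \right)} = -6 + 110 = 104$)
$J = - \frac{166}{11}$ ($J = 166 \left(- \frac{1}{11}\right) = - \frac{166}{11} \approx -15.091$)
$N{\left(W \right)} = - \frac{166 W^{2}}{11}$
$o = - \frac{2947}{11461}$ ($o = \frac{-5292 + 2345}{104 + 11357} = - \frac{2947}{11461} \approx -0.25713$)
$\left(N{\left(O \right)} + 6303\right) + o = \left(- \frac{166 \cdot 5^{2}}{11} + 6303\right) - \frac{2947}{11461} = \left(\left(- \frac{166}{11}\right) 25 + 6303\right) - \frac{2947}{11461} = \left(- \frac{4150}{11} + 6303\right) - \frac{2947}{11461} = \frac{65183}{11} - \frac{2947}{11461} = \frac{747029946}{126071}$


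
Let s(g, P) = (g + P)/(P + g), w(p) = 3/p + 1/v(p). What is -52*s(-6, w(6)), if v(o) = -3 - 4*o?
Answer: -52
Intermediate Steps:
w(p) = 1/(-3 - 4*p) + 3/p (w(p) = 3/p + 1/(-3 - 4*p) = 1/(-3 - 4*p) + 3/p)
s(g, P) = 1 (s(g, P) = (P + g)/(P + g) = 1)
-52*s(-6, w(6)) = -52*1 = -52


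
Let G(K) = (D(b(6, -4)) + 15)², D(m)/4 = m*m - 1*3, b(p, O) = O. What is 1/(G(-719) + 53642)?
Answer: 1/58131 ≈ 1.7203e-5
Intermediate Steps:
D(m) = -12 + 4*m² (D(m) = 4*(m*m - 1*3) = 4*(m² - 3) = 4*(-3 + m²) = -12 + 4*m²)
G(K) = 4489 (G(K) = ((-12 + 4*(-4)²) + 15)² = ((-12 + 4*16) + 15)² = ((-12 + 64) + 15)² = (52 + 15)² = 67² = 4489)
1/(G(-719) + 53642) = 1/(4489 + 53642) = 1/58131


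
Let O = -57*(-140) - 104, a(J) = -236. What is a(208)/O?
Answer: -59/1969 ≈ -0.029964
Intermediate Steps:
O = 7876 (O = 7980 - 104 = 7876)
a(208)/O = -236/7876 = -236*1/7876 = -59/1969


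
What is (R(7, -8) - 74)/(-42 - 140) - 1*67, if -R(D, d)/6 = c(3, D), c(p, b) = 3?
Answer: -6051/91 ≈ -66.495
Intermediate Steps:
R(D, d) = -18 (R(D, d) = -6*3 = -18)
(R(7, -8) - 74)/(-42 - 140) - 1*67 = (-18 - 74)/(-42 - 140) - 1*67 = -92/(-182) - 67 = -92*(-1/182) - 67 = 46/91 - 67 = -6051/91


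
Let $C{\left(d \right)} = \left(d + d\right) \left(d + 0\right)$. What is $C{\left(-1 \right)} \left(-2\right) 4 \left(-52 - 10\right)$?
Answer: $992$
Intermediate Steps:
$C{\left(d \right)} = 2 d^{2}$ ($C{\left(d \right)} = 2 d d = 2 d^{2}$)
$C{\left(-1 \right)} \left(-2\right) 4 \left(-52 - 10\right) = 2 \left(-1\right)^{2} \left(-2\right) 4 \left(-52 - 10\right) = 2 \cdot 1 \left(-2\right) 4 \left(-62\right) = 2 \left(-2\right) 4 \left(-62\right) = \left(-4\right) 4 \left(-62\right) = \left(-16\right) \left(-62\right) = 992$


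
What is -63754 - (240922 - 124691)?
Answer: -179985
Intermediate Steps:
-63754 - (240922 - 124691) = -63754 - 1*116231 = -63754 - 116231 = -179985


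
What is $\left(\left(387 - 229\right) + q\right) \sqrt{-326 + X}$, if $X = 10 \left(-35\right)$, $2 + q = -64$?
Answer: $2392 i \approx 2392.0 i$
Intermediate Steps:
$q = -66$ ($q = -2 - 64 = -66$)
$X = -350$
$\left(\left(387 - 229\right) + q\right) \sqrt{-326 + X} = \left(\left(387 - 229\right) - 66\right) \sqrt{-326 - 350} = \left(158 - 66\right) \sqrt{-676} = 92 \cdot 26 i = 2392 i$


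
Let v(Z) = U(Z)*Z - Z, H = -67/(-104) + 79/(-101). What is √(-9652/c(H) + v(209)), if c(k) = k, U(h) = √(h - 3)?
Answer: √(16274164487 + 48757401*√206)/483 ≈ 269.74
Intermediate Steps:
U(h) = √(-3 + h)
H = -1449/10504 (H = -67*(-1/104) + 79*(-1/101) = 67/104 - 79/101 = -1449/10504 ≈ -0.13795)
v(Z) = -Z + Z*√(-3 + Z) (v(Z) = √(-3 + Z)*Z - Z = Z*√(-3 + Z) - Z = -Z + Z*√(-3 + Z))
√(-9652/c(H) + v(209)) = √(-9652/(-1449/10504) + 209*(-1 + √(-3 + 209))) = √(-9652*(-10504/1449) + 209*(-1 + √206)) = √(101384608/1449 + (-209 + 209*√206)) = √(101081767/1449 + 209*√206)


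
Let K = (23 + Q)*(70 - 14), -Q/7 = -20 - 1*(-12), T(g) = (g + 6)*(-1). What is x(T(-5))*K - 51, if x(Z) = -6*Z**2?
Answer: -26595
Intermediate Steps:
T(g) = -6 - g (T(g) = (6 + g)*(-1) = -6 - g)
Q = 56 (Q = -7*(-20 - 1*(-12)) = -7*(-20 + 12) = -7*(-8) = 56)
K = 4424 (K = (23 + 56)*(70 - 14) = 79*56 = 4424)
x(T(-5))*K - 51 = -6*(-6 - 1*(-5))**2*4424 - 51 = -6*(-6 + 5)**2*4424 - 51 = -6*(-1)**2*4424 - 51 = -6*1*4424 - 51 = -6*4424 - 51 = -26544 - 51 = -26595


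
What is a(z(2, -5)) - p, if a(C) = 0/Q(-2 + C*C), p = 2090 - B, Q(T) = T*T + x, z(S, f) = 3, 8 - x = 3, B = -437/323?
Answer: -35553/17 ≈ -2091.4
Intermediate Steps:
B = -23/17 (B = -437*1/323 = -23/17 ≈ -1.3529)
x = 5 (x = 8 - 1*3 = 8 - 3 = 5)
Q(T) = 5 + T² (Q(T) = T*T + 5 = T² + 5 = 5 + T²)
p = 35553/17 (p = 2090 - 1*(-23/17) = 2090 + 23/17 = 35553/17 ≈ 2091.4)
a(C) = 0 (a(C) = 0/(5 + (-2 + C*C)²) = 0/(5 + (-2 + C²)²) = 0)
a(z(2, -5)) - p = 0 - 1*35553/17 = 0 - 35553/17 = -35553/17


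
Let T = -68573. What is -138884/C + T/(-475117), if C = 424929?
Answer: -36847493111/201890991693 ≈ -0.18251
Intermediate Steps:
-138884/C + T/(-475117) = -138884/424929 - 68573/(-475117) = -138884*1/424929 - 68573*(-1/475117) = -138884/424929 + 68573/475117 = -36847493111/201890991693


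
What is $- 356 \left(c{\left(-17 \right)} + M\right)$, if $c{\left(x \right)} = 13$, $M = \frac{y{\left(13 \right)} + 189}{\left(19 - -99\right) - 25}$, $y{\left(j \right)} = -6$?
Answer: $- \frac{165184}{31} \approx -5328.5$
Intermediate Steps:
$M = \frac{61}{31}$ ($M = \frac{-6 + 189}{\left(19 - -99\right) - 25} = \frac{183}{\left(19 + 99\right) - 25} = \frac{183}{118 - 25} = \frac{183}{93} = 183 \cdot \frac{1}{93} = \frac{61}{31} \approx 1.9677$)
$- 356 \left(c{\left(-17 \right)} + M\right) = - 356 \left(13 + \frac{61}{31}\right) = \left(-356\right) \frac{464}{31} = - \frac{165184}{31}$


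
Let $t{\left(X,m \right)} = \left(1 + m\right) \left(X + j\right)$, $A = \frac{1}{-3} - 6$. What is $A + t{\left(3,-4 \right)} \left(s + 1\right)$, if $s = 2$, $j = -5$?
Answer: $\frac{35}{3} \approx 11.667$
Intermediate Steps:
$A = - \frac{19}{3}$ ($A = - \frac{1}{3} - 6 = - \frac{19}{3} \approx -6.3333$)
$t{\left(X,m \right)} = \left(1 + m\right) \left(-5 + X\right)$ ($t{\left(X,m \right)} = \left(1 + m\right) \left(X - 5\right) = \left(1 + m\right) \left(-5 + X\right)$)
$A + t{\left(3,-4 \right)} \left(s + 1\right) = - \frac{19}{3} + \left(-5 + 3 - -20 + 3 \left(-4\right)\right) \left(2 + 1\right) = - \frac{19}{3} + \left(-5 + 3 + 20 - 12\right) 3 = - \frac{19}{3} + 6 \cdot 3 = - \frac{19}{3} + 18 = \frac{35}{3}$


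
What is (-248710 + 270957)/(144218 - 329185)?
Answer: -22247/184967 ≈ -0.12028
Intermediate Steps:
(-248710 + 270957)/(144218 - 329185) = 22247/(-184967) = 22247*(-1/184967) = -22247/184967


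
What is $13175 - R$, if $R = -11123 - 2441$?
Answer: $26739$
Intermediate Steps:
$R = -13564$
$13175 - R = 13175 - -13564 = 13175 + 13564 = 26739$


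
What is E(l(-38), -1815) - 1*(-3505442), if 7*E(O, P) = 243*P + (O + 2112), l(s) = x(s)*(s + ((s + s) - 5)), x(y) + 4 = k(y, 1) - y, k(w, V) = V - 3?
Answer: 24095353/7 ≈ 3.4422e+6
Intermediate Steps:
k(w, V) = -3 + V
x(y) = -6 - y (x(y) = -4 + ((-3 + 1) - y) = -4 + (-2 - y) = -6 - y)
l(s) = (-6 - s)*(-5 + 3*s) (l(s) = (-6 - s)*(s + ((s + s) - 5)) = (-6 - s)*(s + (2*s - 5)) = (-6 - s)*(s + (-5 + 2*s)) = (-6 - s)*(-5 + 3*s))
E(O, P) = 2112/7 + O/7 + 243*P/7 (E(O, P) = (243*P + (O + 2112))/7 = (243*P + (2112 + O))/7 = (2112 + O + 243*P)/7 = 2112/7 + O/7 + 243*P/7)
E(l(-38), -1815) - 1*(-3505442) = (2112/7 + (-(-5 + 3*(-38))*(6 - 38))/7 + (243/7)*(-1815)) - 1*(-3505442) = (2112/7 + (-1*(-5 - 114)*(-32))/7 - 441045/7) + 3505442 = (2112/7 + (-1*(-119)*(-32))/7 - 441045/7) + 3505442 = (2112/7 + (⅐)*(-3808) - 441045/7) + 3505442 = (2112/7 - 544 - 441045/7) + 3505442 = -442741/7 + 3505442 = 24095353/7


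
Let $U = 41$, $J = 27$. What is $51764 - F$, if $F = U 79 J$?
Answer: $-35689$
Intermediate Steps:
$F = 87453$ ($F = 41 \cdot 79 \cdot 27 = 3239 \cdot 27 = 87453$)
$51764 - F = 51764 - 87453 = -35689$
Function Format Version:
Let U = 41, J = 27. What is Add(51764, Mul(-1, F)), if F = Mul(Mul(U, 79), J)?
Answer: -35689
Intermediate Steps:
F = 87453 (F = Mul(Mul(41, 79), 27) = Mul(3239, 27) = 87453)
Add(51764, Mul(-1, F)) = Add(51764, Mul(-1, 87453)) = Add(51764, -87453) = -35689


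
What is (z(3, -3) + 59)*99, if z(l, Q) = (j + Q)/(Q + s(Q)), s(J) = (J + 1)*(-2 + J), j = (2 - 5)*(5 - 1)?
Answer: 39402/7 ≈ 5628.9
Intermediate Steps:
j = -12 (j = -3*4 = -12)
s(J) = (1 + J)*(-2 + J)
z(l, Q) = (-12 + Q)/(-2 + Q²) (z(l, Q) = (-12 + Q)/(Q + (-2 + Q² - Q)) = (-12 + Q)/(-2 + Q²))
(z(3, -3) + 59)*99 = ((-12 - 3)/(-2 + (-3)²) + 59)*99 = (-15/(-2 + 9) + 59)*99 = (-15/7 + 59)*99 = (398/7)*99 = 39402/7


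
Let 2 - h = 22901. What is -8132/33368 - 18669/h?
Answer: 36394377/63674486 ≈ 0.57157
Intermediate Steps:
h = -22899 (h = 2 - 1*22901 = 2 - 22901 = -22899)
-8132/33368 - 18669/h = -8132/33368 - 18669/(-22899) = -8132*1/33368 - 18669*(-1/22899) = -2033/8342 + 6223/7633 = 36394377/63674486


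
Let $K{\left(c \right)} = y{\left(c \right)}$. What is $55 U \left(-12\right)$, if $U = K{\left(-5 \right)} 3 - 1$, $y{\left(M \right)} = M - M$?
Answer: $660$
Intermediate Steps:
$y{\left(M \right)} = 0$
$K{\left(c \right)} = 0$
$U = -1$ ($U = 0 \cdot 3 - 1 = 0 - 1 = -1$)
$55 U \left(-12\right) = 55 \left(-1\right) \left(-12\right) = \left(-55\right) \left(-12\right) = 660$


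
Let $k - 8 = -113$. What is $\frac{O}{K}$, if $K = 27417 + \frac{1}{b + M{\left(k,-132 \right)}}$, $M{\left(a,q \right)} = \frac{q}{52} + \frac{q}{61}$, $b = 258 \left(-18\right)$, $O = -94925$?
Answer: $- \frac{349933513425}{101070603764} \approx -3.4623$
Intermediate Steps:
$k = -105$ ($k = 8 - 113 = -105$)
$b = -4644$
$M{\left(a,q \right)} = \frac{113 q}{3172}$ ($M{\left(a,q \right)} = q \frac{1}{52} + q \frac{1}{61} = \frac{q}{52} + \frac{q}{61} = \frac{113 q}{3172}$)
$K = \frac{101070603764}{3686421}$ ($K = 27417 + \frac{1}{-4644 + \frac{113}{3172} \left(-132\right)} = 27417 + \frac{1}{-4644 - \frac{3729}{793}} = 27417 + \frac{1}{- \frac{3686421}{793}} = 27417 - \frac{793}{3686421} = \frac{101070603764}{3686421} \approx 27417.0$)
$\frac{O}{K} = - \frac{94925}{\frac{101070603764}{3686421}} = \left(-94925\right) \frac{3686421}{101070603764} = - \frac{349933513425}{101070603764}$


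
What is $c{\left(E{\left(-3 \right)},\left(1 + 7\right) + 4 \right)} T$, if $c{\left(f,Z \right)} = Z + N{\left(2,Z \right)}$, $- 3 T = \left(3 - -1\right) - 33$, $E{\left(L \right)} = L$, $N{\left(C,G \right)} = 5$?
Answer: $\frac{493}{3} \approx 164.33$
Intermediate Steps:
$T = \frac{29}{3}$ ($T = - \frac{\left(3 - -1\right) - 33}{3} = - \frac{\left(3 + 1\right) - 33}{3} = - \frac{4 - 33}{3} = \left(- \frac{1}{3}\right) \left(-29\right) = \frac{29}{3} \approx 9.6667$)
$c{\left(f,Z \right)} = 5 + Z$ ($c{\left(f,Z \right)} = Z + 5 = 5 + Z$)
$c{\left(E{\left(-3 \right)},\left(1 + 7\right) + 4 \right)} T = \left(5 + \left(\left(1 + 7\right) + 4\right)\right) \frac{29}{3} = \left(5 + \left(8 + 4\right)\right) \frac{29}{3} = \left(5 + 12\right) \frac{29}{3} = 17 \cdot \frac{29}{3} = \frac{493}{3}$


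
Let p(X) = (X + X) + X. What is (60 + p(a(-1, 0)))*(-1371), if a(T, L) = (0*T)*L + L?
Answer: -82260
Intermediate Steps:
a(T, L) = L (a(T, L) = 0*L + L = 0 + L = L)
p(X) = 3*X (p(X) = 2*X + X = 3*X)
(60 + p(a(-1, 0)))*(-1371) = (60 + 3*0)*(-1371) = (60 + 0)*(-1371) = 60*(-1371) = -82260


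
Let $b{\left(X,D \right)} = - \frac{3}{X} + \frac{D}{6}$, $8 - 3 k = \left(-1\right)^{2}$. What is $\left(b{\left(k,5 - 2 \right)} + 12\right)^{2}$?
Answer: $\frac{24649}{196} \approx 125.76$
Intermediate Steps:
$k = \frac{7}{3}$ ($k = \frac{8}{3} - \frac{\left(-1\right)^{2}}{3} = \frac{8}{3} - \frac{1}{3} = \frac{7}{3} \approx 2.3333$)
$b{\left(X,D \right)} = - \frac{3}{X} + \frac{D}{6}$ ($b{\left(X,D \right)} = - \frac{3}{X} + D \frac{1}{6} = - \frac{3}{X} + \frac{D}{6}$)
$\left(b{\left(k,5 - 2 \right)} + 12\right)^{2} = \left(\left(- \frac{3}{\frac{7}{3}} + \frac{5 - 2}{6}\right) + 12\right)^{2} = \left(\left(\left(-3\right) \frac{3}{7} + \frac{5 - 2}{6}\right) + 12\right)^{2} = \left(\left(- \frac{9}{7} + \frac{1}{6} \cdot 3\right) + 12\right)^{2} = \left(\left(- \frac{9}{7} + \frac{1}{2}\right) + 12\right)^{2} = \left(- \frac{11}{14} + 12\right)^{2} = \left(\frac{157}{14}\right)^{2} = \frac{24649}{196}$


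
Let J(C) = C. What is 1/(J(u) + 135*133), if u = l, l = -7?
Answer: 1/17948 ≈ 5.5716e-5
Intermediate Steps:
u = -7
1/(J(u) + 135*133) = 1/(-7 + 135*133) = 1/(-7 + 17955) = 1/17948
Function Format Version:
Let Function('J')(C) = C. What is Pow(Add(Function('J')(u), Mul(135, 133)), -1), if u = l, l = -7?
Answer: Rational(1, 17948) ≈ 5.5716e-5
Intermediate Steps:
u = -7
Pow(Add(Function('J')(u), Mul(135, 133)), -1) = Pow(Add(-7, Mul(135, 133)), -1) = Pow(Add(-7, 17955), -1) = Pow(17948, -1) = Rational(1, 17948)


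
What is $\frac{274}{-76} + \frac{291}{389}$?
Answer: $- \frac{42235}{14782} \approx -2.8572$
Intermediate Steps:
$\frac{274}{-76} + \frac{291}{389} = 274 \left(- \frac{1}{76}\right) + 291 \cdot \frac{1}{389} = - \frac{137}{38} + \frac{291}{389} = - \frac{42235}{14782}$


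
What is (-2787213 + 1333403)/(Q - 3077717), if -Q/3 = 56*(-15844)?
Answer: 290762/83185 ≈ 3.4954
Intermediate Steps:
Q = 2661792 (Q = -168*(-15844) = -3*(-887264) = 2661792)
(-2787213 + 1333403)/(Q - 3077717) = (-2787213 + 1333403)/(2661792 - 3077717) = -1453810/(-415925) = -1453810*(-1/415925) = 290762/83185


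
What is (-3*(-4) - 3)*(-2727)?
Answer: -24543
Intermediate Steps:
(-3*(-4) - 3)*(-2727) = (-1*(-12) - 3)*(-2727) = (12 - 3)*(-2727) = 9*(-2727) = -24543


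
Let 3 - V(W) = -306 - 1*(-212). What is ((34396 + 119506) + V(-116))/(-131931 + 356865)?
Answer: 51333/74978 ≈ 0.68464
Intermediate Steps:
V(W) = 97 (V(W) = 3 - (-306 - 1*(-212)) = 3 - (-306 + 212) = 3 - 1*(-94) = 3 + 94 = 97)
((34396 + 119506) + V(-116))/(-131931 + 356865) = ((34396 + 119506) + 97)/(-131931 + 356865) = (153902 + 97)/224934 = 153999*(1/224934) = 51333/74978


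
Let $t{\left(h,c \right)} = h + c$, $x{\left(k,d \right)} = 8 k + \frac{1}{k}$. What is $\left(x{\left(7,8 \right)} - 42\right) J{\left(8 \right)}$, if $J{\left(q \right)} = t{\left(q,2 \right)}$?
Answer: $\frac{990}{7} \approx 141.43$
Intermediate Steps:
$x{\left(k,d \right)} = \frac{1}{k} + 8 k$
$t{\left(h,c \right)} = c + h$
$J{\left(q \right)} = 2 + q$
$\left(x{\left(7,8 \right)} - 42\right) J{\left(8 \right)} = \left(\left(\frac{1}{7} + 8 \cdot 7\right) - 42\right) \left(2 + 8\right) = \left(\left(\frac{1}{7} + 56\right) - 42\right) 10 = \left(\frac{393}{7} - 42\right) 10 = \frac{99}{7} \cdot 10 = \frac{990}{7}$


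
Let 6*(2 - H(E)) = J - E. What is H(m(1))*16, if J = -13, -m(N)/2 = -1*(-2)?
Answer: 56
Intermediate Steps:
m(N) = -4 (m(N) = -(-2)*(-2) = -2*2 = -4)
H(E) = 25/6 + E/6 (H(E) = 2 - (-13 - E)/6 = 2 + (13/6 + E/6) = 25/6 + E/6)
H(m(1))*16 = (25/6 + (⅙)*(-4))*16 = (25/6 - ⅔)*16 = (7/2)*16 = 56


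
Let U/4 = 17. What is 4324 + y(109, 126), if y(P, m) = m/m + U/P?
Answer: 471493/109 ≈ 4325.6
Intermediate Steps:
U = 68 (U = 4*17 = 68)
y(P, m) = 1 + 68/P (y(P, m) = m/m + 68/P = 1 + 68/P)
4324 + y(109, 126) = 4324 + (68 + 109)/109 = 4324 + (1/109)*177 = 4324 + 177/109 = 471493/109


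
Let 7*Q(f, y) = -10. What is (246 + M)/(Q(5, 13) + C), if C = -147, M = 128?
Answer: -2618/1039 ≈ -2.5197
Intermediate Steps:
Q(f, y) = -10/7 (Q(f, y) = (⅐)*(-10) = -10/7)
(246 + M)/(Q(5, 13) + C) = (246 + 128)/(-10/7 - 147) = 374/(-1039/7) = 374*(-7/1039) = -2618/1039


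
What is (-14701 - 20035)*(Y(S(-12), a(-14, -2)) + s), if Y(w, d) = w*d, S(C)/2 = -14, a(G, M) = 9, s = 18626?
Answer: -638239264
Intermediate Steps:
S(C) = -28 (S(C) = 2*(-14) = -28)
Y(w, d) = d*w
(-14701 - 20035)*(Y(S(-12), a(-14, -2)) + s) = (-14701 - 20035)*(9*(-28) + 18626) = -34736*(-252 + 18626) = -34736*18374 = -638239264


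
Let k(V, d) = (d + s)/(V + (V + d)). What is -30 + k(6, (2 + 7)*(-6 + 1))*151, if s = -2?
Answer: 6107/33 ≈ 185.06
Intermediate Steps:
k(V, d) = (-2 + d)/(d + 2*V) (k(V, d) = (d - 2)/(V + (V + d)) = (-2 + d)/(d + 2*V))
-30 + k(6, (2 + 7)*(-6 + 1))*151 = -30 + ((-2 + (2 + 7)*(-6 + 1))/((2 + 7)*(-6 + 1) + 2*6))*151 = -30 + ((-2 + 9*(-5))/(9*(-5) + 12))*151 = -30 + ((-2 - 45)/(-45 + 12))*151 = -30 + (-47/(-33))*151 = -30 - 1/33*(-47)*151 = -30 + (47/33)*151 = -30 + 7097/33 = 6107/33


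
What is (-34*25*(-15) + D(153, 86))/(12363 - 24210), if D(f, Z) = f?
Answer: -391/359 ≈ -1.0891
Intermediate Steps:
(-34*25*(-15) + D(153, 86))/(12363 - 24210) = (-34*25*(-15) + 153)/(12363 - 24210) = (-850*(-15) + 153)/(-11847) = (12750 + 153)*(-1/11847) = 12903*(-1/11847) = -391/359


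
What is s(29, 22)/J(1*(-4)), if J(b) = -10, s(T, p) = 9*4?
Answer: -18/5 ≈ -3.6000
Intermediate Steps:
s(T, p) = 36
s(29, 22)/J(1*(-4)) = 36/(-10) = 36*(-⅒) = -18/5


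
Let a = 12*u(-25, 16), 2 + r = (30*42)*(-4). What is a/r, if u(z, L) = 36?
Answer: -216/2521 ≈ -0.085680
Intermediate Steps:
r = -5042 (r = -2 + (30*42)*(-4) = -2 + 1260*(-4) = -2 - 5040 = -5042)
a = 432 (a = 12*36 = 432)
a/r = 432/(-5042) = 432*(-1/5042) = -216/2521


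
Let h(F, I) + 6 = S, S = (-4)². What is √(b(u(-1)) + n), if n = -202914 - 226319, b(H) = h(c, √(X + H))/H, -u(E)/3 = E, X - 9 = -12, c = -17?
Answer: I*√3863067/3 ≈ 655.16*I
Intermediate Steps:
X = -3 (X = 9 - 12 = -3)
S = 16
h(F, I) = 10 (h(F, I) = -6 + 16 = 10)
u(E) = -3*E
b(H) = 10/H
n = -429233
√(b(u(-1)) + n) = √(10/((-3*(-1))) - 429233) = √(10/3 - 429233) = √(-1287689/3) = I*√3863067/3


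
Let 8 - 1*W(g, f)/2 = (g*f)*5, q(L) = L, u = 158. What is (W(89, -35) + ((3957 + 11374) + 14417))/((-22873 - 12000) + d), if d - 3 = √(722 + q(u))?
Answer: -508151/290889 - 3206*√55/15998895 ≈ -1.7484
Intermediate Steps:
d = 3 + 4*√55 (d = 3 + √(722 + 158) = 3 + √880 = 3 + 4*√55 ≈ 32.665)
W(g, f) = 16 - 10*f*g (W(g, f) = 16 - 2*g*f*5 = 16 - 2*f*g*5 = 16 - 10*f*g)
(W(89, -35) + ((3957 + 11374) + 14417))/((-22873 - 12000) + d) = ((16 - 10*(-35)*89) + ((3957 + 11374) + 14417))/((-22873 - 12000) + (3 + 4*√55)) = ((16 + 31150) + (15331 + 14417))/(-34873 + (3 + 4*√55)) = (31166 + 29748)/(-34870 + 4*√55) = 60914/(-34870 + 4*√55)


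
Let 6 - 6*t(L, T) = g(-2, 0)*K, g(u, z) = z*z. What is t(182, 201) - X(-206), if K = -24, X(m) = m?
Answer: 207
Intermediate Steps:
g(u, z) = z²
t(L, T) = 1 (t(L, T) = 1 - 0²*(-24)/6 = 1 - 0*(-24) = 1 - ⅙*0 = 1 + 0 = 1)
t(182, 201) - X(-206) = 1 - 1*(-206) = 1 + 206 = 207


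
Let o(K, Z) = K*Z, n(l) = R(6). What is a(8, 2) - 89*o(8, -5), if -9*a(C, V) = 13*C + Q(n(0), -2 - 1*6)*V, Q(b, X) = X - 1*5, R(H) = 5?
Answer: 10654/3 ≈ 3551.3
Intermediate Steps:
n(l) = 5
Q(b, X) = -5 + X (Q(b, X) = X - 5 = -5 + X)
a(C, V) = -13*C/9 + 13*V/9 (a(C, V) = -(13*C + (-5 + (-2 - 1*6))*V)/9 = -(13*C + (-5 + (-2 - 6))*V)/9 = -(13*C + (-5 - 8)*V)/9 = -(13*C - 13*V)/9 = -(-13*V + 13*C)/9 = -13*C/9 + 13*V/9)
a(8, 2) - 89*o(8, -5) = (-13/9*8 + (13/9)*2) - 712*(-5) = (-104/9 + 26/9) - 89*(-40) = -26/3 + 3560 = 10654/3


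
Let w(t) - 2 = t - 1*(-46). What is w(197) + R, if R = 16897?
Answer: 17142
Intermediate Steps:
w(t) = 48 + t (w(t) = 2 + (t - 1*(-46)) = 2 + (t + 46) = 2 + (46 + t) = 48 + t)
w(197) + R = (48 + 197) + 16897 = 245 + 16897 = 17142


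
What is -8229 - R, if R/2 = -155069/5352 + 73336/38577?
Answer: -93767439263/11470228 ≈ -8174.9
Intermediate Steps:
R = -621066949/11470228 (R = 2*(-155069/5352 + 73336/38577) = 2*(-621066949/22940456) = -621066949/11470228 ≈ -54.146)
-8229 - R = -8229 - 1*(-621066949/11470228) = -8229 + 621066949/11470228 = -93767439263/11470228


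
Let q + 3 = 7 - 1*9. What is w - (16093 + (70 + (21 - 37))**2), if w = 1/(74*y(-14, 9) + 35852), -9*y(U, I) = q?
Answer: -6140629333/323038 ≈ -19009.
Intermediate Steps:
q = -5 (q = -3 + (7 - 1*9) = -3 + (7 - 9) = -3 - 2 = -5)
y(U, I) = 5/9 (y(U, I) = -1/9*(-5) = 5/9)
w = 9/323038 (w = 1/(74*(5/9) + 35852) = 1/(370/9 + 35852) = 1/(323038/9) = 9/323038 ≈ 2.7860e-5)
w - (16093 + (70 + (21 - 37))**2) = 9/323038 - (16093 + (70 + (21 - 37))**2) = 9/323038 - (16093 + (70 - 16)**2) = 9/323038 - (16093 + 54**2) = 9/323038 - (16093 + 2916) = 9/323038 - 1*19009 = 9/323038 - 19009 = -6140629333/323038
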